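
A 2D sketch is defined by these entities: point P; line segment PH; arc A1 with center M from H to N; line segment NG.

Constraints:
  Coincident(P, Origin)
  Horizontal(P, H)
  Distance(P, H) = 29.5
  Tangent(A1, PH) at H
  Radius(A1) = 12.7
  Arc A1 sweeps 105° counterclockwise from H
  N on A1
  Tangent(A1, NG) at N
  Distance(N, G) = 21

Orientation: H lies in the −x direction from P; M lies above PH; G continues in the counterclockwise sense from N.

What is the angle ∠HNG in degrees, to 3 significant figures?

128°

On A1, H sits at bearing -90° from M; a 105° counterclockwise sweep puts N at bearing 15°, so N = M + 12.7·(cos 15°, sin 15°) = (-17.2, 16.0). Since A1 is tangent to NG there, MN ⟂ NG, so NG runs along (−sin 15°, cos 15°); with |NG| = 21.0, G = (-22.7, 36.3). Then cos ∠HNG = NH·NG / (|NH||NG|), giving 128°.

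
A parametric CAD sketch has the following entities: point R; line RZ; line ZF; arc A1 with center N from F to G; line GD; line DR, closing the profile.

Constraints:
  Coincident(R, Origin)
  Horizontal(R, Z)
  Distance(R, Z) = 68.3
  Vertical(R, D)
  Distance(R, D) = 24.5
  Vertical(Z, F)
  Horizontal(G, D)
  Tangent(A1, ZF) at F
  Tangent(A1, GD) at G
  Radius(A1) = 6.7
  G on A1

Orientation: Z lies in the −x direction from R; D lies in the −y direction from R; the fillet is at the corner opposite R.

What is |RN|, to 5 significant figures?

64.120

R is at the origin; RZ is horizontal with |RZ| = 68.3 and Z on the −x side, so Z = (-68.300, 0.0000). R and D share the same x with |RD| = 24.5 and D on the −y side, so D = (0.0000, -24.500). The virtual corner opposite R is at (-68.300, -24.500). A1 meets ZF tangentially, so NF is at right angles to ZF and since A1 is tangent to GD there, NG ⟂ GD, with radius 6.7, so the center N sits 6.7 in from both sides at N = (-61.600, -17.800). Then |RN| = |N − R| = 64.120.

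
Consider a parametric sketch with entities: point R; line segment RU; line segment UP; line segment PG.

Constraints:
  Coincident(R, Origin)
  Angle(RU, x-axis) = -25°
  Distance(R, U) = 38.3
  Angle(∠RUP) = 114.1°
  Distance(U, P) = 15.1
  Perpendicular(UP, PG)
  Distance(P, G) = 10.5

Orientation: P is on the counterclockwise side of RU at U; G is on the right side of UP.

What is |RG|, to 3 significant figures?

54.9

R is at the origin; RU runs at -25.0° with length 38.3, so U = 38.3·(cos -25.0°, sin -25.0°) = (34.7, -16.2). ∠RUP = 114.1°, so UP runs at -25.0° + (180° − 114.1°) = 40.9° from the x-axis; with |UP| = 15.1, P = U + 15.1·(cos 40.9°, sin 40.9°) = (46.1, -6.30). The perpendicularity gives PG at right angles to UP; with |PG| = 10.5 on the right of UP, G = P + 10.5·(0.655, -0.756) = (53.0, -14.2). Then |RG| = |G − R| = 54.9.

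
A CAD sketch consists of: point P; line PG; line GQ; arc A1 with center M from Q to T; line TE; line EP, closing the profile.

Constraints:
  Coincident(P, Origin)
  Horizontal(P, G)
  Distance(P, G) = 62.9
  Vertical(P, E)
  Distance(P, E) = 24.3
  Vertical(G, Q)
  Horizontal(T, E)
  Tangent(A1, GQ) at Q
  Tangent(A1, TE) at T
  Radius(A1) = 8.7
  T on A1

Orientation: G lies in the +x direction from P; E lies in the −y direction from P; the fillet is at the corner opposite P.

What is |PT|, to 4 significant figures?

59.40

The virtual corner opposite P is at (62.90, -24.30). Since A1 is tangent to GQ there, MQ ⟂ GQ and A1 meets TE tangentially, so MT is at right angles to TE, with radius 8.7, so the center M sits 8.7 in from both sides at M = (54.20, -15.60). That places the tangent points at Q = (62.90, -15.60) on GQ and T = (54.20, -24.30) on TE. Then |PT| = |T − P| = 59.40.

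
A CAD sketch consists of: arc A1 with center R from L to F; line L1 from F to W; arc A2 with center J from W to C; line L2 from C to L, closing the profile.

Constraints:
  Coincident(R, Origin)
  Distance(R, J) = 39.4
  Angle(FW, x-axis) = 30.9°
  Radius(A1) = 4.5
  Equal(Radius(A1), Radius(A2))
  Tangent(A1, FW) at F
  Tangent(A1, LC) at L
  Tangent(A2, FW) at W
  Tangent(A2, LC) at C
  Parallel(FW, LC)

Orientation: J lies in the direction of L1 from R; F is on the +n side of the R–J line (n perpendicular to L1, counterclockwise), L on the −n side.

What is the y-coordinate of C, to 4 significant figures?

16.37

Tangency of A1 to both parallel lines with radius 4.5 puts F and L at R ± 4.5·n: F = (-2.311, 3.861), L = (2.311, -3.861). Equal radii place W and C the same way about J: W = J + 4.5·n = (31.50, 24.09), C = J − 4.5·n = (36.12, 16.37). So C.y = 16.37.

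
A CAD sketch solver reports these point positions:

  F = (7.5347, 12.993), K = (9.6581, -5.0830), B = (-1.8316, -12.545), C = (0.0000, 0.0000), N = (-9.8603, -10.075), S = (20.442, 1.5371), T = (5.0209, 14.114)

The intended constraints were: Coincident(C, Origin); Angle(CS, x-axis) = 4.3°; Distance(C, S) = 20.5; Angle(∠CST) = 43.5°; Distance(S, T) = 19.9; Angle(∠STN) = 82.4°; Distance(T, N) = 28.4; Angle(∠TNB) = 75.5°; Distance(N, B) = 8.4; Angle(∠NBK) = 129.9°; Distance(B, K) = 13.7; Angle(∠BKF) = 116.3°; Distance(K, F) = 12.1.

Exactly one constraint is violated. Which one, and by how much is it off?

Distance(K, F) = 12.1 — off by 6.10.

C = (0.00, 0.00) ✓; CS at 4.300° ✓; |CS| = 20.50 ✓; ∠CST = 43.50° ✓; |ST| = 19.90 ✓; ∠STN = 82.40° ✓; |TN| = 28.40 ✓; ∠TNB = 75.50° ✓; |NB| = 8.400 ✓; ∠NBK = 129.9° ✓; |BK| = 13.70 ✓; ∠BKF = 116.3° ✓; |KF| = 18.20 ✗.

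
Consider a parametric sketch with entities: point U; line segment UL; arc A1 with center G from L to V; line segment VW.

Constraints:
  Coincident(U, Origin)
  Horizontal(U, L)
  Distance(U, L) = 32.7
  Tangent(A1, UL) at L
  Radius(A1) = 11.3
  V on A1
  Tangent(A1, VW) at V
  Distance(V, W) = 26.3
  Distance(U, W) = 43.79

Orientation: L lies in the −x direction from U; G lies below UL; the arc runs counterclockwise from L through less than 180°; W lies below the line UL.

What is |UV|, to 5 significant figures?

45.020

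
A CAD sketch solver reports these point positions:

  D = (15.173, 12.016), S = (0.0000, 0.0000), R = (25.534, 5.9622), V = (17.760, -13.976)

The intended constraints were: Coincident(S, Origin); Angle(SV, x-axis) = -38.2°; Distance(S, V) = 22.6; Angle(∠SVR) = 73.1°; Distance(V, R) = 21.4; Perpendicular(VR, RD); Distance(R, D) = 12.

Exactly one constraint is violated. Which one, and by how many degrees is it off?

Perpendicular(VR, RD) — off by 9.00°.

S = (0.00, 0.00) ✓; SV at -38.20° ✓; |SV| = 22.60 ✓; ∠SVR = 73.10° ✓; |VR| = 21.40 ✓; ∠(VR, RD) = 81.00° ✗; |RD| = 12.00 ✓.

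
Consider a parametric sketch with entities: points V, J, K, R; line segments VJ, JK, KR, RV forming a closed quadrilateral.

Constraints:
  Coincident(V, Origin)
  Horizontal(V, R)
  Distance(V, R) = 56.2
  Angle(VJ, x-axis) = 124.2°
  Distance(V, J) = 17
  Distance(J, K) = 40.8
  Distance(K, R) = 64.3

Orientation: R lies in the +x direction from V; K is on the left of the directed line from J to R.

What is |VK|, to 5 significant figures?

49.681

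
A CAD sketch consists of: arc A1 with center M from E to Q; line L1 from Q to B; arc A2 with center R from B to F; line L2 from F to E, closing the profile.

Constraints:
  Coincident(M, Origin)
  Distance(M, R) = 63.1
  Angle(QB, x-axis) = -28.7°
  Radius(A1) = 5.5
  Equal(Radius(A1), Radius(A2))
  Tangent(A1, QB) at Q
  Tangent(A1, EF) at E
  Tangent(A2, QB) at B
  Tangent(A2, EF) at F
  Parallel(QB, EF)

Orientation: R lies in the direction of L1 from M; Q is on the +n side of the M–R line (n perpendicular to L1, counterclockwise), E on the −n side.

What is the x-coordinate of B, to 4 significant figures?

57.99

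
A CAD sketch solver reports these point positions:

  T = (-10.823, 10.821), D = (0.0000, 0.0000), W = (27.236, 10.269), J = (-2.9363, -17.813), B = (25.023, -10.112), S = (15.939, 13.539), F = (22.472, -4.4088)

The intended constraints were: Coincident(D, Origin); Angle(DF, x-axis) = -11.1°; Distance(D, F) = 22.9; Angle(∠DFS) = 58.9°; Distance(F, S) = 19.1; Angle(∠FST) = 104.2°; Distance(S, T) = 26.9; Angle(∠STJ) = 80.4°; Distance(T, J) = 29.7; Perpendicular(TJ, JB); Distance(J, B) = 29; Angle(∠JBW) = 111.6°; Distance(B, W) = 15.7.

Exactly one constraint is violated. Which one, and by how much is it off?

Distance(B, W) = 15.7 — off by 4.80.

D = (0.00, 0.00) ✓; DF at -11.10° ✓; |DF| = 22.90 ✓; ∠DFS = 58.90° ✓; |FS| = 19.10 ✓; ∠FST = 104.2° ✓; |ST| = 26.90 ✓; ∠STJ = 80.40° ✓; |TJ| = 29.70 ✓; ∠(TJ, JB) = 90.00° ✓; |JB| = 29.00 ✓; ∠JBW = 111.6° ✓; |BW| = 20.50 ✗.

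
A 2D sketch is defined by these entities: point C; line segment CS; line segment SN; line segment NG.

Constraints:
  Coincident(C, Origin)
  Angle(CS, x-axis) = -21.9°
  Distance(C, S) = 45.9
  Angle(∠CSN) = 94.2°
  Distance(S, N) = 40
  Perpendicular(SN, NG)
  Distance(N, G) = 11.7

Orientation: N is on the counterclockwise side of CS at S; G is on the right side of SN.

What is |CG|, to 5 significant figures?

71.999

∠CSN = 94.2°, so SN runs at -21.9° + (180° − 94.2°) = 63.900° from the x-axis; with |SN| = 40.0, N = S + 40.0·(cos 63.900°, sin 63.900°) = (60.185, 18.801). SN ⟂ NG; with |NG| = 11.7 on the right of SN, G = N + 11.7·(0.89803, -0.43994) = (70.692, 13.654). Then |CG| = |G − C| = 71.999.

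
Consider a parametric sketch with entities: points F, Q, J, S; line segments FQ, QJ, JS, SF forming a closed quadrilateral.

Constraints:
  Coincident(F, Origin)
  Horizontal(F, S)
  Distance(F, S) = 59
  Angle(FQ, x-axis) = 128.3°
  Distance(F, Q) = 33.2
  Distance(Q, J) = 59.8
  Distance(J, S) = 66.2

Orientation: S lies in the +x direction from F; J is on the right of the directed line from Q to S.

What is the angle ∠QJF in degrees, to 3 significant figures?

20.1°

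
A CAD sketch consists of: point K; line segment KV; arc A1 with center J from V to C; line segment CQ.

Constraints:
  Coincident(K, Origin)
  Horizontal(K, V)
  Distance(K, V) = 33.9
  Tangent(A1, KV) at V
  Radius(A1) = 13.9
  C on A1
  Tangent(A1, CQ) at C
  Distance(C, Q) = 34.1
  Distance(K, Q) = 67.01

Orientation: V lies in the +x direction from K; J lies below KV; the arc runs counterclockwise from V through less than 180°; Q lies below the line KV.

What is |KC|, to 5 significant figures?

32.950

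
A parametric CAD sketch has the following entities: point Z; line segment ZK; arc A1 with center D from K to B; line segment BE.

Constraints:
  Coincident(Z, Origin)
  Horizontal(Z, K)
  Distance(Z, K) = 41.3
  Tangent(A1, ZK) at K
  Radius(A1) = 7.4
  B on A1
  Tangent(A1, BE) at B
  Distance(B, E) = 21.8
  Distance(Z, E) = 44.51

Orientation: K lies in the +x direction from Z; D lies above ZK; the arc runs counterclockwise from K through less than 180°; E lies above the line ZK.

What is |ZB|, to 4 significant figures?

48.62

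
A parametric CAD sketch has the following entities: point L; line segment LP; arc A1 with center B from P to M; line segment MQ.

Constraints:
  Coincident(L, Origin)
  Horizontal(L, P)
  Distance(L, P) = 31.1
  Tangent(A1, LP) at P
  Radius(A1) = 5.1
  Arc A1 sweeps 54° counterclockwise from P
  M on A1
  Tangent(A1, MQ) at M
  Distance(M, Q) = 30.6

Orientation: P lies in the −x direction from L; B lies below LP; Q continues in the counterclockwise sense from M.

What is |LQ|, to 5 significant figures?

59.606

L is at the origin; LP is horizontal with |LP| = 31.1 and P on the −x side, so P = (-31.100, 0.0000). The tangent condition forces BP to be normal to LP, so B = P + (0, -5.1) = (-31.100, -5.1000). On A1, P sits at bearing 90° from B; a 54° counterclockwise sweep puts M at bearing 144°, so M = B + 5.1·(cos 144°, sin 144°) = (-35.226, -2.1023). The tangent condition forces BM to be normal to MQ, so MQ runs along (−sin 144°, cos 144°); with |MQ| = 30.6, Q = (-53.212, -26.858). Then |LQ| = |Q − L| = 59.606.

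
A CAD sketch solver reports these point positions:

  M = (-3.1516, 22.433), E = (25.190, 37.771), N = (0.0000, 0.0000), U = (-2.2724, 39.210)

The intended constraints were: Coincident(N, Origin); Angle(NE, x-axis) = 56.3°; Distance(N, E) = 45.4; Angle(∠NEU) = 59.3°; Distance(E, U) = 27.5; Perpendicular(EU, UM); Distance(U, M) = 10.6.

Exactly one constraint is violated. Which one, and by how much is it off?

Distance(U, M) = 10.6 — off by 6.20.

N = (0.00, 0.00) ✓; NE at 56.30° ✓; |NE| = 45.40 ✓; ∠NEU = 59.30° ✓; |EU| = 27.50 ✓; ∠(EU, UM) = 90.00° ✓; |UM| = 16.80 ✗.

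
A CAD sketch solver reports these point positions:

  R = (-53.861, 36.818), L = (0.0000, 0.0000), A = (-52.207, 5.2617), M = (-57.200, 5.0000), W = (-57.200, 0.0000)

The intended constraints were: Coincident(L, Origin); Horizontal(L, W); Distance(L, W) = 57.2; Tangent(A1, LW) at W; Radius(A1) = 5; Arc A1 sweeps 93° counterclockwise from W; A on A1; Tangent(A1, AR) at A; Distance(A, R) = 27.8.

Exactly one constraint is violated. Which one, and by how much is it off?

Distance(A, R) = 27.8 — off by 3.80.

L = (0.00, 0.00) ✓; L.y = 0.00, W.y = 0.00 ✓; |LW| = 57.20 ✓; ∠(MW, WL) = 90.00° ✓; |MW| = 5.000 ✓; bearing(M→A) − bearing(M→W) = 93.00° ✓; |MA| = 5.000 ✓; ∠(MA, AR) = 90.00° ✓; |AR| = 31.60 ✗.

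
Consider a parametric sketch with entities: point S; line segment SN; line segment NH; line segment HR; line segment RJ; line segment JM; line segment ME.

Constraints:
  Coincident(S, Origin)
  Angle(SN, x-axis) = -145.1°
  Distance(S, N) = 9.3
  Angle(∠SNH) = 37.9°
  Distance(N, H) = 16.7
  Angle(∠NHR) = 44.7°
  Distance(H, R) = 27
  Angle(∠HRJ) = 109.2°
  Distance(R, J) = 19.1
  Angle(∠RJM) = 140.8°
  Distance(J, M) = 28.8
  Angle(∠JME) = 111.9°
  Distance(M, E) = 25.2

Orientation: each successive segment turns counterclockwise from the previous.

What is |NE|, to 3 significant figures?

36.8

S is at the origin; SN runs at -145.1° with length 9.3, so N = (-7.63, -5.32). ∠SNH = 37.9° gives NH at -3.00° from the x-axis; with |NH| = 16.7, H = (9.05, -6.19). ∠NHR = 44.7° gives HR at 132° from the x-axis; with |HR| = 27.0, R = (-9.12, 13.8). ∠HRJ = 109.2° gives RJ at -157° from the x-axis; with |RJ| = 19.1, J = (-26.7, 6.28). ∠RJM = 140.8° gives JM at -118° from the x-axis; with |JM| = 28.8, M = (-40.1, -19.2). ∠JME = 111.9° gives ME at -49.6° from the x-axis; with |ME| = 25.2, E = (-23.7, -38.4). Then |NE| = |E − N| = 36.8.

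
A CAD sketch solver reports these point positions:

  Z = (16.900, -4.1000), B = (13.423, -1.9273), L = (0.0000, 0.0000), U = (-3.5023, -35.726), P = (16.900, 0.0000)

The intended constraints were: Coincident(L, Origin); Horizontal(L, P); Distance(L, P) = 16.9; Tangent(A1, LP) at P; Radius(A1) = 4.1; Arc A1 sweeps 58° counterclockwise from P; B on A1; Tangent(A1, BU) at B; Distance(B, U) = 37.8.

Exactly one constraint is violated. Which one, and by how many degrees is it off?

Tangent(A1, BU) at B — off by 5.40°.

L = (0.00, 0.00) ✓; L.y = 0.00, P.y = 0.00 ✓; |LP| = 16.90 ✓; ∠(ZP, PL) = 90.00° ✓; |ZP| = 4.100 ✓; bearing(Z→B) − bearing(Z→P) = 58.00° ✓; |ZB| = 4.100 ✓; ∠(ZB, BU) = 84.60° ✗; |BU| = 37.80 ✓.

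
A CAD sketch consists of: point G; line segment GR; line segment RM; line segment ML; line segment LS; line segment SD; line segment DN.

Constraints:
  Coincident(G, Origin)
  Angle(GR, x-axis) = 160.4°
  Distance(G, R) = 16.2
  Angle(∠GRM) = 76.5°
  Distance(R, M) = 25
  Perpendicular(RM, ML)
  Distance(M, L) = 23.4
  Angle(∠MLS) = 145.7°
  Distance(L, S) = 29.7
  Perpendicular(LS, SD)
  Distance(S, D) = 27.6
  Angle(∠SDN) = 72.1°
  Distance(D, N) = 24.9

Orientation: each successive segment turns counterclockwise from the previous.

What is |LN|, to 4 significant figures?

20.83

G is at the origin; GR runs at 160.4° with length 16.2, so R = (-15.26, 5.434). ∠GRM = 76.5° gives RM at -96.10° from the x-axis; with |RM| = 25.0, M = (-17.92, -19.42). RM ⟂ ML, so ML runs at -6.100°; with |ML| = 23.4, L = (5.350, -21.91). ∠MLS = 145.7° gives LS at 28.20° from the x-axis; with |LS| = 29.7, S = (31.52, -7.876). The perpendicularity gives SD at right angles to LS, so SD runs at 118.2°; with |SD| = 27.6, D = (18.48, 16.45). ∠SDN = 72.1° gives DN at -133.9° from the x-axis; with |DN| = 24.9, N = (1.216, -1.494). Then |LN| = |N − L| = 20.83.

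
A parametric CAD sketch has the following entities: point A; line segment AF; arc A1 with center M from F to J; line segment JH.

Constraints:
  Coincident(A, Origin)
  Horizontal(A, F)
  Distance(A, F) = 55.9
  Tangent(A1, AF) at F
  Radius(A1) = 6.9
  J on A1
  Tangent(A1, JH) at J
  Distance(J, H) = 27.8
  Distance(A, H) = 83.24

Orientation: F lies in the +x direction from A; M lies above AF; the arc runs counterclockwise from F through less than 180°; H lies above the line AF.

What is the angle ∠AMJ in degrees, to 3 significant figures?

128°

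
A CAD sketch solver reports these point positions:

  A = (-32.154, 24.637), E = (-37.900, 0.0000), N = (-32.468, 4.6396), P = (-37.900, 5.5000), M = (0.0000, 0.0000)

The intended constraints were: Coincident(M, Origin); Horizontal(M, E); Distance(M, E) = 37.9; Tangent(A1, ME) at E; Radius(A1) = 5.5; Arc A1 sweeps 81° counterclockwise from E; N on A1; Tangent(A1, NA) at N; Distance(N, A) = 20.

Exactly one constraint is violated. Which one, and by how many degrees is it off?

Tangent(A1, NA) at N — off by 8.10°.

M = (0.00, 0.00) ✓; M.y = 0.00, E.y = 0.00 ✓; |ME| = 37.90 ✓; ∠(PE, EM) = 90.00° ✓; |PE| = 5.500 ✓; bearing(P→N) − bearing(P→E) = 81.00° ✓; |PN| = 5.500 ✓; ∠(PN, NA) = 81.90° ✗; |NA| = 20.00 ✓.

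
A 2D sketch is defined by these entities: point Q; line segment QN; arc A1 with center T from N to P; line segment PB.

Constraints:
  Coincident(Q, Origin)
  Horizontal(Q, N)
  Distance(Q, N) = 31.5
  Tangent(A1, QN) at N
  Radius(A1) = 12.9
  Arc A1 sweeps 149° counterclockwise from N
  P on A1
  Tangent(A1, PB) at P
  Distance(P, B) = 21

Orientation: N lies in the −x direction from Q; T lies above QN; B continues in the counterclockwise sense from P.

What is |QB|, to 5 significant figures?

55.189

Q is at the origin; QN is horizontal with |QN| = 31.5 and N on the −x side, so N = (-31.500, 0.0000). Since A1 is tangent to QN there, TN ⟂ QN, so T = N + (0, 12.9) = (-31.500, 12.900). On A1, N sits at bearing -90° from T; a 149° counterclockwise sweep puts P at bearing 59°, so P = T + 12.9·(cos 59°, sin 59°) = (-24.856, 23.957). Tangency of A1 to PB means the radius TP is perpendicular to PB, so PB runs along (−sin 59°, cos 59°); with |PB| = 21.0, B = (-42.857, 34.773). Then |QB| = |B − Q| = 55.189.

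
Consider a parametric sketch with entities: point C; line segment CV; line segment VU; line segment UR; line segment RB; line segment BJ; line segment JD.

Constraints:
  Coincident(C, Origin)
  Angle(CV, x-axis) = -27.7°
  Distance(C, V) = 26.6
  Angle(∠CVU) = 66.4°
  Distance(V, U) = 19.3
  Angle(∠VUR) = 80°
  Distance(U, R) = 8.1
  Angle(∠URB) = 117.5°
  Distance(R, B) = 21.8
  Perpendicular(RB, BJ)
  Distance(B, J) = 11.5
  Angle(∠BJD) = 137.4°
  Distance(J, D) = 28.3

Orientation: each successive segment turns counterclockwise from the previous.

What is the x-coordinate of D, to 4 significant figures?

45.96

C is at the origin; CV runs at -27.7° with length 26.6, so V = (23.55, -12.36). ∠CVU = 66.4° gives VU at 85.90° from the x-axis; with |VU| = 19.3, U = (24.93, 6.886). ∠VUR = 80.0° gives UR at -174.1° from the x-axis; with |UR| = 8.1, R = (16.87, 6.053). ∠URB = 117.5° gives RB at -111.6° from the x-axis; with |RB| = 21.8, B = (8.849, -14.22). The perpendicularity gives BJ at right angles to RB, so BJ runs at -21.60°; with |BJ| = 11.5, J = (19.54, -18.45). ∠BJD = 137.4° gives JD at 21.00° from the x-axis; with |JD| = 28.3, D = (45.96, -8.308). So D.x = 45.96.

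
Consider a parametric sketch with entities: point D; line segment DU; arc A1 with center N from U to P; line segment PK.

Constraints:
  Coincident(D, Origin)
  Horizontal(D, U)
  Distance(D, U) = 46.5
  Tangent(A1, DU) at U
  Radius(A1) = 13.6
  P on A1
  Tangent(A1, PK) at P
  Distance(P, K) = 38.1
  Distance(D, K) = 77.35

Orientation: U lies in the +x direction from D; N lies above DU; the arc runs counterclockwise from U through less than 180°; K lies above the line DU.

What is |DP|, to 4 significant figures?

61.85

D is at the origin; D and U share the same y with |DU| = 46.5 and U on the +x side, so U = (46.50, 0.000). The tangent condition forces NU to be normal to DU, so N = U + (0, 13.6) = (46.50, 13.60). Since NP ⟂ PK (tangency), |NK| = √(13.6² + 38.1²) = 40.45 regardless of where P sits on A1. So K lies on both circle(D, 77.35) and circle(N, 40.45); the above-DU intersection is K = (56.54, 52.79). P is the foot of the tangent from K: P = (60.04, 14.85).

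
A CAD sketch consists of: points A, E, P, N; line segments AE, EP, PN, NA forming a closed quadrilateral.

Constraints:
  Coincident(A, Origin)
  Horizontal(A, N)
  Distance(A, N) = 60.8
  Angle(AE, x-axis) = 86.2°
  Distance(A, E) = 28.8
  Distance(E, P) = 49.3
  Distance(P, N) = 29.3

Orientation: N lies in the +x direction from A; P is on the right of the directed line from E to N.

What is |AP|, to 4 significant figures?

34.40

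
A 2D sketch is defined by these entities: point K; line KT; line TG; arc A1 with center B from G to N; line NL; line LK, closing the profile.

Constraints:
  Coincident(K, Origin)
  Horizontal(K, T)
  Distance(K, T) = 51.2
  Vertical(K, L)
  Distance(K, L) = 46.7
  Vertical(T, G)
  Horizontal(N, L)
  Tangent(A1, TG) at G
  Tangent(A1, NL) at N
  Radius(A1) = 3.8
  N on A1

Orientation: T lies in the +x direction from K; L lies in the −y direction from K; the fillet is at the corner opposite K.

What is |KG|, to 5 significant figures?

66.797

The virtual corner opposite K is at (51.200, -46.700). Since A1 is tangent to TG there, BG ⟂ TG and since A1 is tangent to NL there, BN ⟂ NL, with radius 3.8, so the center B sits 3.8 in from both sides at B = (47.400, -42.900). That places the tangent points at G = (51.200, -42.900) on TG and N = (47.400, -46.700) on NL. Then |KG| = |G − K| = 66.797.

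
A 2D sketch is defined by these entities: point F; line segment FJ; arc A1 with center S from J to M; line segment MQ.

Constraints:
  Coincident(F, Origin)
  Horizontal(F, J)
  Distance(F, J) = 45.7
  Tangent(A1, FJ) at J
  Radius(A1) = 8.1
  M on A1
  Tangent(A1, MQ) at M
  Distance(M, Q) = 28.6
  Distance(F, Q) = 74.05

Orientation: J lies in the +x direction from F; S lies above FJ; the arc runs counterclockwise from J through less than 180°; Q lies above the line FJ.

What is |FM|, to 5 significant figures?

52.309

F is at the origin; FJ is horizontal with |FJ| = 45.7 and J on the +x side, so J = (45.700, 0.0000). Since A1 is tangent to FJ there, SJ ⟂ FJ, so S = J + (0, 8.1) = (45.700, 8.1000). Since SM ⟂ MQ (tangency), |SQ| = √(8.1² + 28.6²) = 29.725 regardless of where M sits on A1. So Q lies on both circle(F, 74.05) and circle(S, 29.725); the above-FJ intersection is Q = (69.242, 26.248). M is the foot of the tangent from Q: M = (52.206, 3.2752).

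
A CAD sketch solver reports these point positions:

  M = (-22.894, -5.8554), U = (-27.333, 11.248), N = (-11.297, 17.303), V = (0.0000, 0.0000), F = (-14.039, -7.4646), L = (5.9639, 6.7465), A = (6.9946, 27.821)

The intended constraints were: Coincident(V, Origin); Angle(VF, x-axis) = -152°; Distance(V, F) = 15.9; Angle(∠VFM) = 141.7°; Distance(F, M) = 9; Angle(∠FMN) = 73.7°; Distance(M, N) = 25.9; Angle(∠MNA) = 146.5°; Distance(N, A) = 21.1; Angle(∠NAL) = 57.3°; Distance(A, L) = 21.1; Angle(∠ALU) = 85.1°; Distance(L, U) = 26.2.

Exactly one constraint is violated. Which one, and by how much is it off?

Distance(L, U) = 26.2 — off by 7.40.

V = (0.00, 0.00) ✓; VF at -152.0° ✓; |VF| = 15.90 ✓; ∠VFM = 141.7° ✓; |FM| = 9.000 ✓; ∠FMN = 73.70° ✓; |MN| = 25.90 ✓; ∠MNA = 146.5° ✓; |NA| = 21.10 ✓; ∠NAL = 57.30° ✓; |AL| = 21.10 ✓; ∠ALU = 85.10° ✓; |LU| = 33.60 ✗.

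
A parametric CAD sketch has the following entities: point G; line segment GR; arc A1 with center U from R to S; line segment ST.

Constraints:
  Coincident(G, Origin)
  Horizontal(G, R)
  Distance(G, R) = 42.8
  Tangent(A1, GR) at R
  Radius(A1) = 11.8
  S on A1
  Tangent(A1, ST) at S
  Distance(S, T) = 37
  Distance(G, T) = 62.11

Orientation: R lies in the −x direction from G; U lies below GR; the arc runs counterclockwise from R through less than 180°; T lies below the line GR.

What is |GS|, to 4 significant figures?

56.01

G is at the origin; GR is horizontal with |GR| = 42.8 and R on the −x side, so R = (-42.80, 0.000). Since A1 is tangent to GR there, UR ⟂ GR, so U = R + (0, -11.8) = (-42.80, -11.80). Since US ⟂ ST (tangency), |UT| = √(11.8² + 37.0²) = 38.84 regardless of where S sits on A1. So T lies on both circle(G, 62.11) and circle(U, 38.84); the below-GR intersection is T = (-36.65, -50.15). S is the foot of the tangent from T: S = (-53.33, -17.12).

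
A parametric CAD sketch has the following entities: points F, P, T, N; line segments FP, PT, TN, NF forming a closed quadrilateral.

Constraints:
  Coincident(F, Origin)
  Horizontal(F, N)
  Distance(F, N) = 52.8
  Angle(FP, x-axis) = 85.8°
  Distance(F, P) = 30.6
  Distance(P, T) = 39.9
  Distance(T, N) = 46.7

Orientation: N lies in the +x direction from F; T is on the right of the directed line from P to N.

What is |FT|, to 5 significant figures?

11.476

F is at the origin; FN is horizontal with |FN| = 52.8 and N in +x, so N = (52.8, 0). FP runs at 85.8° with |FP| = 30.6, so P = (2.2411, 30.518). T is determined by |PT| = 39.9 and |TN| = 46.7 together: it lies at the intersection of circle(P, 39.9) and circle(N, 46.7). With |PN| = 59.055, the foot of the radical line on PN is 24.542 from P and the perpendicular offset is √(39.9² − 24.542²) = 31.460. Taking the right-of-PN solution: T = (6.9948, -9.0980).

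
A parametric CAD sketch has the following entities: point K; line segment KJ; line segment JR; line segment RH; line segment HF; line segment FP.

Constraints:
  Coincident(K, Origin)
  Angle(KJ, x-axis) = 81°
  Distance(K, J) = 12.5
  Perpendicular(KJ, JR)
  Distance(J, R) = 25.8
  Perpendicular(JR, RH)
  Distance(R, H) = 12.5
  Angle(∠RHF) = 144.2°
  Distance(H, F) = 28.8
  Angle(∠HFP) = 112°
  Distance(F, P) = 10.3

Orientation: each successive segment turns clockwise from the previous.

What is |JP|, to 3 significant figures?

33.4

∠RHF = 144.2° gives HF at -135° from the x-axis; with |HF| = 28.8, F = (5.19, -24.5). ∠HFP = 112.0° gives FP at 157° from the x-axis; with |FP| = 10.3, P = (-4.31, -20.5). Then |JP| = |P − J| = 33.4.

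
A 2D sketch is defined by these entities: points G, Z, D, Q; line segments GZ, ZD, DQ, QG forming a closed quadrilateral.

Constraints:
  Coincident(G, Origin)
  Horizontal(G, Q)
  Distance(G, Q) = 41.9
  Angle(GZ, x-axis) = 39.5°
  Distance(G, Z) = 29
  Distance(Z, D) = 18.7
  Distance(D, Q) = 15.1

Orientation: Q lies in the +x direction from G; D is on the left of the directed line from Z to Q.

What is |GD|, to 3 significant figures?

43.5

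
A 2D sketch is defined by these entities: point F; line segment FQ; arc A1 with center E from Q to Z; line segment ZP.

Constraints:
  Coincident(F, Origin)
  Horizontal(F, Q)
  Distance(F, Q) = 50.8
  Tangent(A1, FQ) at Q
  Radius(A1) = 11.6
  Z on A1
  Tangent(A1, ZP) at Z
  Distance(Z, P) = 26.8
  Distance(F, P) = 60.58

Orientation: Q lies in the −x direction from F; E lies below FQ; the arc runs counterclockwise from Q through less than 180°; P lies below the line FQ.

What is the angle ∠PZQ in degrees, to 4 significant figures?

117.8°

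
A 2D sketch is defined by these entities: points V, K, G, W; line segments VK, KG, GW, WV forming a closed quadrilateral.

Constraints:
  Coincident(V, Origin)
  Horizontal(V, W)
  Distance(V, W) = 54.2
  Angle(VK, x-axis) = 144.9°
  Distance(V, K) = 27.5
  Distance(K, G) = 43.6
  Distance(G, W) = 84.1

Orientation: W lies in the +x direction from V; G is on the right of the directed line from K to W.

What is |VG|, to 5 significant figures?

37.454

Checks: |KG| = 43.60 ✓; |GW| = 84.10 ✓.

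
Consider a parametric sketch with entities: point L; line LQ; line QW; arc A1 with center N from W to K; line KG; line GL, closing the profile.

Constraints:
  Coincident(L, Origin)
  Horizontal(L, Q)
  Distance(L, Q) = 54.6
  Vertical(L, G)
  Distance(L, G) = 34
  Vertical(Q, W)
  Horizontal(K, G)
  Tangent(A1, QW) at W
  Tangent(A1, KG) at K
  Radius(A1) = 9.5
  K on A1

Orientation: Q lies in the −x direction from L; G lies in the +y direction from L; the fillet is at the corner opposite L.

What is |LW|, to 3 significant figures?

59.8

L is at the origin; LQ is horizontal with |LQ| = 54.6 and Q on the −x side, so Q = (-54.6, 0.00). L and G share the same x with |LG| = 34.0 and G on the +y side, so G = (0.00, 34.0). The virtual corner opposite L is at (-54.6, 34.0). The tangent condition forces NW to be normal to QW and the tangent condition forces NK to be normal to KG, with radius 9.5, so the center N sits 9.5 in from both sides at N = (-45.1, 24.5). That places the tangent points at W = (-54.6, 24.5) on QW and K = (-45.1, 34.0) on KG. Then |LW| = |W − L| = 59.8.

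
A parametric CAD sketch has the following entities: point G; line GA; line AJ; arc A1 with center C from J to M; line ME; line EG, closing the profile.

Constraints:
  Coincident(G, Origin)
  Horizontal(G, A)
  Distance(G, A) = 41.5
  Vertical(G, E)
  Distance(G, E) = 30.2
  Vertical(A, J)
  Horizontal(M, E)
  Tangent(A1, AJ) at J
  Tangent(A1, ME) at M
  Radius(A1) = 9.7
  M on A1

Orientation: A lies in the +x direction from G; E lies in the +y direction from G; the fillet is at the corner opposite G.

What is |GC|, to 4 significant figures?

37.84

G is at the origin; GA is horizontal with |GA| = 41.5 and A on the +x side, so A = (41.50, 0.000). G and E share the same x with |GE| = 30.2 and E on the +y side, so E = (0.000, 30.20). The virtual corner opposite G is at (41.50, 30.20). A1 meets AJ tangentially, so CJ is at right angles to AJ and since A1 is tangent to ME there, CM ⟂ ME, with radius 9.7, so the center C sits 9.7 in from both sides at C = (31.80, 20.50). Then |GC| = |C − G| = 37.84.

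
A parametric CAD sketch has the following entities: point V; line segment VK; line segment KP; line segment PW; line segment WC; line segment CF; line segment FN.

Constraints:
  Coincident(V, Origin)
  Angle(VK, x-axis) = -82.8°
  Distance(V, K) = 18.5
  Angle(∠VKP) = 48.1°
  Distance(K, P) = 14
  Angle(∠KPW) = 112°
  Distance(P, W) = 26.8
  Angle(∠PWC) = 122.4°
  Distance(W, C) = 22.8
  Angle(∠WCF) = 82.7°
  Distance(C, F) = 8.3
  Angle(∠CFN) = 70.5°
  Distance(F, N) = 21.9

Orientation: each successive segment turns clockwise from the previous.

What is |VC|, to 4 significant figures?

29.66

∠KPW = 112.0° gives PW at 77.30° from the x-axis; with |PW| = 26.8, W = (-3.299, 15.76). ∠PWC = 122.4° gives WC at 19.70° from the x-axis; with |WC| = 22.8, C = (18.17, 23.45). Then |VC| = |C − V| = 29.66.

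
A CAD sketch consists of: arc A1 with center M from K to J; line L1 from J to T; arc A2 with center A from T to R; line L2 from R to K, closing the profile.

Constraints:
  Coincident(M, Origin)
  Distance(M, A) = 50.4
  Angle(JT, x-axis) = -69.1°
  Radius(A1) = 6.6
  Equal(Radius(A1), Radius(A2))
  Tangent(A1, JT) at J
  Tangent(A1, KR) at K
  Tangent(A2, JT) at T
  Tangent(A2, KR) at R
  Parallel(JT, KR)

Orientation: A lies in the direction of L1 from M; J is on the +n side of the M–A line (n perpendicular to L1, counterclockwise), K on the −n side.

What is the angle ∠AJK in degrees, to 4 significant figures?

82.54°

M is at the origin and A lies 50.4 along u from M, so A = 50.4·u = (17.98, -47.08). Tangency of A1 to both parallel lines with radius 6.6 puts J and K at M ± 6.6·n: J = (6.166, 2.354), K = (-6.166, -2.354). Then cos ∠AJK = JA·JK / (|JA||JK|), giving 82.54°.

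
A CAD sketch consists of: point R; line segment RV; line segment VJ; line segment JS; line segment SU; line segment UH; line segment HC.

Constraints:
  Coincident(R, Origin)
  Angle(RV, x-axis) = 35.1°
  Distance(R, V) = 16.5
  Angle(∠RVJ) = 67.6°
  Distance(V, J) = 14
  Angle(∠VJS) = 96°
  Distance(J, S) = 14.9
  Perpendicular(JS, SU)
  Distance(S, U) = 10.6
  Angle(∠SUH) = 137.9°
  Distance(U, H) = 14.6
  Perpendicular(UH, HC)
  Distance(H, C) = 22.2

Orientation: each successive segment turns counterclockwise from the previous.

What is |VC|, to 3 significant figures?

12.3

∠SUH = 137.9° gives UH at 3.60° from the x-axis; with |UH| = 14.6, H = (15.3, -0.333). UH ⟂ HC, so HC runs at 93.6°; with |HC| = 22.2, C = (13.9, 21.8). Then |VC| = |C − V| = 12.3.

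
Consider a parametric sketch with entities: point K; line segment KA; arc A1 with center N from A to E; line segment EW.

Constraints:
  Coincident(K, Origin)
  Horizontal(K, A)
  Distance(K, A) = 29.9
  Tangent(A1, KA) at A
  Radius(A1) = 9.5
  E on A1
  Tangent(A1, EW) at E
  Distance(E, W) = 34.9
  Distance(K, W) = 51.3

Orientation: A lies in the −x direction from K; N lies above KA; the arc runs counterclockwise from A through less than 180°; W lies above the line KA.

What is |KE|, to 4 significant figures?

23.00

Checks: |NE| = 9.500 ✓; ∠(NE, EW) = 90.00° ✓; |EW| = 34.90 ✓; |KW| = 51.30 ✓.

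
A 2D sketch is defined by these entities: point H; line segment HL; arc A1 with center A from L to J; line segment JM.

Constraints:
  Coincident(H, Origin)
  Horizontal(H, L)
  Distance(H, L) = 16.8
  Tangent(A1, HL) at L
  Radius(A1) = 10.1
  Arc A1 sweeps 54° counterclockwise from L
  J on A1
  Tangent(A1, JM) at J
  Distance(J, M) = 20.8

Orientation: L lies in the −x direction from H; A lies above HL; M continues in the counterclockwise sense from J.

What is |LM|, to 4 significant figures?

29.27

On A1, L sits at bearing -90° from A; a 54° counterclockwise sweep puts J at bearing -36°, so J = A + 10.1·(cos -36°, sin -36°) = (-8.629, 4.163). A1 meets JM tangentially, so AJ is at right angles to JM, so JM runs along (−sin -36°, cos -36°); with |JM| = 20.8, M = (3.597, 20.99). Then |LM| = |M − L| = 29.27.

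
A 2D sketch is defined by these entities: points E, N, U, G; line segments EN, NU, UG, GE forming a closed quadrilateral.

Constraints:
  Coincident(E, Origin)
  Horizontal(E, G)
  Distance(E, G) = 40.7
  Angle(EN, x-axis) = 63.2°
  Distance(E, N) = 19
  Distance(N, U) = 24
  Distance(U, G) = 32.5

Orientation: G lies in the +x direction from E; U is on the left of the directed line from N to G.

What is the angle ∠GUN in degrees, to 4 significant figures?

78.46°

Checks: |NU| = 24.00 ✓; |UG| = 32.50 ✓.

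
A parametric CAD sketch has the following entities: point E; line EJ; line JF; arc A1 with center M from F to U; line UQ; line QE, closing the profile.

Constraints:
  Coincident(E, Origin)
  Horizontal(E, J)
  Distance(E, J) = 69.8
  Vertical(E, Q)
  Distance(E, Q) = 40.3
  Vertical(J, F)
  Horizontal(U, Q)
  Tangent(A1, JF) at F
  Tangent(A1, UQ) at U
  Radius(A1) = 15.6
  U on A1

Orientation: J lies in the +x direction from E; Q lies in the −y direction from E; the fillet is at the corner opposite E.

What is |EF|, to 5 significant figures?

74.041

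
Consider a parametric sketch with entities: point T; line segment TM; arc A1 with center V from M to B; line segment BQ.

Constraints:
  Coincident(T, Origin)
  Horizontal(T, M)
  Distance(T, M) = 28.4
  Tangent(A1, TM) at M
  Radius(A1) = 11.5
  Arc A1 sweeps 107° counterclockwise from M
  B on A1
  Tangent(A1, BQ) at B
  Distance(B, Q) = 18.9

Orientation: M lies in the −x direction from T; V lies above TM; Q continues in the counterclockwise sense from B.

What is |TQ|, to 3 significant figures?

40.1

T is at the origin; T and M share the same y with |TM| = 28.4 and M on the −x side, so M = (-28.4, 0.00). The tangent condition forces VM to be normal to TM, so V = M + (0, 11.5) = (-28.4, 11.5). On A1, M sits at bearing -90° from V; a 107° counterclockwise sweep puts B at bearing 17°, so B = V + 11.5·(cos 17°, sin 17°) = (-17.4, 14.9). Since A1 is tangent to BQ there, VB ⟂ BQ, so BQ runs along (−sin 17°, cos 17°); with |BQ| = 18.9, Q = (-22.9, 32.9). Then |TQ| = |Q − T| = 40.1.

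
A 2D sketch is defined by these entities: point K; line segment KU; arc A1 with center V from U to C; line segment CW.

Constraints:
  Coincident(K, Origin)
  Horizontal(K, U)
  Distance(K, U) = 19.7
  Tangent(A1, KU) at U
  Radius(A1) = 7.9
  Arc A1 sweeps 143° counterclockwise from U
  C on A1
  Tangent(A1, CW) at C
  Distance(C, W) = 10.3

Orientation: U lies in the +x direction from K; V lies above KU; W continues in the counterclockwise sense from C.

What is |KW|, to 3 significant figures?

26.1

K is at the origin; K and U share the same y with |KU| = 19.7 and U on the +x side, so U = (19.7, 0.00). Since A1 is tangent to KU there, VU ⟂ KU, so V = U + (0, 7.9) = (19.7, 7.90). On A1, U sits at bearing -90° from V; a 143° counterclockwise sweep puts C at bearing 53°, so C = V + 7.9·(cos 53°, sin 53°) = (24.5, 14.2). Since A1 is tangent to CW there, VC ⟂ CW, so CW runs along (−sin 53°, cos 53°); with |CW| = 10.3, W = (16.2, 20.4). Then |KW| = |W − K| = 26.1.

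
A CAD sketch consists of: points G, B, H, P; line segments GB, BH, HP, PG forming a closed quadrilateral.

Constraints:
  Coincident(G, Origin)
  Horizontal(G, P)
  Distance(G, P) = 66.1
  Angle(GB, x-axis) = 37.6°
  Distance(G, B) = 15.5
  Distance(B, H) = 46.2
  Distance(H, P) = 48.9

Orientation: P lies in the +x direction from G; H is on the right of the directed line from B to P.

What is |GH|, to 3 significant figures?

44.8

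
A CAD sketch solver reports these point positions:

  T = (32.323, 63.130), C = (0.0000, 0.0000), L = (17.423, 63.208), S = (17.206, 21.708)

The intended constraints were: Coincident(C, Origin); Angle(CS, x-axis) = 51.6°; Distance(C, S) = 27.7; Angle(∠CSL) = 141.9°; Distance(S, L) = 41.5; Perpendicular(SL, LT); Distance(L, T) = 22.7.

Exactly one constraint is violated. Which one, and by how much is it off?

Distance(L, T) = 22.7 — off by 7.80.

C = (0.00, 0.00) ✓; CS at 51.60° ✓; |CS| = 27.70 ✓; ∠CSL = 141.9° ✓; |SL| = 41.50 ✓; ∠(SL, LT) = 90.00° ✓; |LT| = 14.90 ✗.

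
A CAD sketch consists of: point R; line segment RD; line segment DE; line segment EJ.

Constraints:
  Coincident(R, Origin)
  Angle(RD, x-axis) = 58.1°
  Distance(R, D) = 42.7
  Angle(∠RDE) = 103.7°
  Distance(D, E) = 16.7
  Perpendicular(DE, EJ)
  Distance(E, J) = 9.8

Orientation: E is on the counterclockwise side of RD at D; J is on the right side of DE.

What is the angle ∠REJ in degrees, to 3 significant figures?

147°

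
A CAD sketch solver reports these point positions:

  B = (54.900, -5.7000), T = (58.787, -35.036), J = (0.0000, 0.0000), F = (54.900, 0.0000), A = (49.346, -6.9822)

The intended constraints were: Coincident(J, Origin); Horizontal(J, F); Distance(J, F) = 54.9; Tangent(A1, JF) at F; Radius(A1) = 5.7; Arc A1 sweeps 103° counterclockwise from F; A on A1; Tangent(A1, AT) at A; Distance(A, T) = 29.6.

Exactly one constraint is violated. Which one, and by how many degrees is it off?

Tangent(A1, AT) at A — off by 5.60°.

J = (0.00, 0.00) ✓; J.y = 0.00, F.y = 0.00 ✓; |JF| = 54.90 ✓; ∠(BF, FJ) = 90.00° ✓; |BF| = 5.700 ✓; bearing(B→A) − bearing(B→F) = 103.0° ✓; |BA| = 5.700 ✓; ∠(BA, AT) = 84.40° ✗; |AT| = 29.60 ✓.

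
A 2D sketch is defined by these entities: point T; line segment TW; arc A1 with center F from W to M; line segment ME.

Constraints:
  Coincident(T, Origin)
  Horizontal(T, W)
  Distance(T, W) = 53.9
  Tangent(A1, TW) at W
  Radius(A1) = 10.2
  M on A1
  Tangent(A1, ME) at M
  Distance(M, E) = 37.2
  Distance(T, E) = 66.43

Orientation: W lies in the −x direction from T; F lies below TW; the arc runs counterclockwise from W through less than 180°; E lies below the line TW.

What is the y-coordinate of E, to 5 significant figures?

-47.950

T is at the origin; T and W share the same y with |TW| = 53.9 and W on the −x side, so W = (-53.900, 0.0000). Tangency of A1 to TW means the radius FW is perpendicular to TW, so F = W + (0, -10.2) = (-53.900, -10.200). Since FM ⟂ ME (tangency), |FE| = √(10.2² + 37.2²) = 38.573 regardless of where M sits on A1. So E lies on both circle(T, 66.43) and circle(F, 38.573); the below-TW intersection is E = (-45.975, -47.950). M is the foot of the tangent from E: M = (-62.973, -14.861).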